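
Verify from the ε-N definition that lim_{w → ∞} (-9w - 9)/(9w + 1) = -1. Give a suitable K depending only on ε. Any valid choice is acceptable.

Suppose ε > 0. We seek K > 0 such that w > K implies |(-9w - 9)/(9w + 1) + 1| < ε.
(-9w - 9)/(9w + 1) + 1 = (9(-9w - 9) − (-9)(9w + 1)) / (9(9w + 1)) = -72/(9(9w + 1)).
For w > 0 we have 9w + 1 > 9w, so |(-9w - 9)/(9w + 1) + 1| = 72/(9(9w + 1)) < 72/(9·9w) = (8/9)/w.
Thus |(-9w - 9)/(9w + 1) + 1| < ε whenever w > (8/9)/ε.
Take K = (8/9)/ε. If w > K then |(-9w - 9)/(9w + 1) + 1| < (8/9)/w < ε.

K = (8/9)/ε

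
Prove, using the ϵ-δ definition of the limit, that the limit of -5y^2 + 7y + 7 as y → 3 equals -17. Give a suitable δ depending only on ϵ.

δ = min(2, ϵ/33)

Suppose ϵ > 0. We want δ > 0 such that 0 < |y − 3| < δ implies |(-5y^2 + 7y + 7) + 17| < ϵ.
(-5y^2 + 7y + 7) + 17 = -5y^2 + 7y + 24 = (y − 3)(-5y - 8).
So |(-5y^2 + 7y + 7) + 17| = |y − 3|·|-5y - 8|.
Require δ ≤ 2. Then |y − 3| < 2 gives |y| < 5, and by the triangle inequality |-5y - 8| ≤ 5·5 + 8 = 33.
Hence |(-5y^2 + 7y + 7) + 17| ≤ 33|y − 3| < ϵ provided |y − 3| < ϵ/33.
Choosing δ = min(2, ϵ/33) ensures both conditions, hence |(-5y^2 + 7y + 7) + 17| < ϵ.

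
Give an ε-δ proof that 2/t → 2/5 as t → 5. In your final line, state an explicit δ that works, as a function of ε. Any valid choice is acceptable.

δ = min(5/2, (25/4)ε)

Fix ε > 0. We seek δ > 0 such that 0 < |t − 5| < δ implies |2/t − (2/5)| < ε.
|2/t − (2/5)| = 2·|5 − t|/(5·|t|) = 2|t − 5|/(5|t|).
Restrict δ ≤ 5/2. Then |t − 5| < 5/2 gives |t| > 5/2, so 5|t| > 25/2.
Then |2/t − (2/5)| < 2|t − 5|/(25/2), which is < ε when |t − 5| < (25/4)ε.
Take δ = min(5/2, (25/4)ε). Then 0 < |t − 5| < δ gives both |t − 5| < 5/2 and |t − 5| < (25/4)ε, so |2/t − (2/5)| < ε.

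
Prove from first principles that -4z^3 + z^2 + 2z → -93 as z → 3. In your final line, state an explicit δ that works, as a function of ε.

Let ε > 0. We want δ > 0 such that 0 < |z − 3| < δ implies |(-4z^3 + z^2 + 2z) + 93| < ε.
(-4z^3 + z^2 + 2z) + 93 = -4z^3 + z^2 + 2z + 93 = (z − 3)(-4z^2 - 11z - 31).
So |(-4z^3 + z^2 + 2z) + 93| = |z − 3|·|-4z^2 - 11z - 31|.
Assume first that |z − 3| < 2, so |z| < 5. Then |-4z^2 - 11z - 31| ≤ 4·5^2 + 11·5 + 31 = 186.
Hence |(-4z^3 + z^2 + 2z) + 93| ≤ 186|z − 3| < ε provided |z − 3| < ε/186.
Choosing δ = min(2, ε/186) ensures both conditions, hence |(-4z^3 + z^2 + 2z) + 93| < ε.

δ = min(2, ε/186)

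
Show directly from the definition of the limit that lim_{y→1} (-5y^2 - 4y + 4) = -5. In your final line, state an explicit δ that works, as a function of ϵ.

δ = min(2, ϵ/24)

Suppose ϵ > 0. We want δ > 0 such that 0 < |y − 1| < δ implies |(-5y^2 - 4y + 4) + 5| < ϵ.
(-5y^2 - 4y + 4) + 5 = -5y^2 - 4y + 9 = (y − 1)(-5y - 9).
So |(-5y^2 - 4y + 4) + 5| = |y − 1|·|-5y - 9|.
Require δ ≤ 2. Then |y − 1| < 2 gives |y| < 3, and by the triangle inequality |-5y - 9| ≤ 5·3 + 9 = 24.
Hence |(-5y^2 - 4y + 4) + 5| ≤ 24|y − 1| < ϵ provided |y − 1| < ϵ/24.
Take δ = min(2, ϵ/24). Then 0 < |y − 1| < δ gives both |y − 1| < 2 and |y − 1| < ϵ/24, so |(-5y^2 - 4y + 4) + 5| < ϵ.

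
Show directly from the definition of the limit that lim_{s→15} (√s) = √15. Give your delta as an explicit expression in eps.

delta = min(15, √15·eps)

Fix eps > 0. We want delta > 0 such that 0 < |s − 15| < delta implies |√s − √15| < eps.
Multiplying by the conjugate, |√s − √15| = |s − 15|/(√s + √15).
Restrict delta ≤ 15 so that |s − 15| < 15 forces s > 0, and then √s + √15 > √15.
Hence |√s − √15| < |s − 15|/√15, which is < eps once |s − 15| < √15·eps.
Take delta = min(15, √15·eps). If 0 < |s − 15| < delta then s > 0 and |√s − √15| < |s − 15|/√15 < eps.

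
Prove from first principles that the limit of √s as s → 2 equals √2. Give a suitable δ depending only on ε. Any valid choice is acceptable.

Suppose ε > 0. We want δ > 0 such that 0 < |s − 2| < δ implies |√s − √2| < ε.
Multiplying by the conjugate, |√s − √2| = |s − 2|/(√s + √2).
Restrict δ ≤ 2 so that |s − 2| < 2 forces s > 0, and then √s + √2 > √2.
Hence |√s − √2| < |s − 2|/√2, which is < ε once |s − 2| < √2·ε.
Take δ = min(2, √2·ε). If 0 < |s − 2| < δ then s > 0 and |√s − √2| < |s − 2|/√2 < ε.

δ = min(2, √2·ε)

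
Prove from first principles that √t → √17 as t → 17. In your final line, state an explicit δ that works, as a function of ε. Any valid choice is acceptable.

Fix ε > 0. We want δ > 0 such that 0 < |t − 17| < δ implies |√t − √17| < ε.
Multiplying by the conjugate, |√t − √17| = |t − 17|/(√t + √17).
Restrict δ ≤ 17 so that |t − 17| < 17 forces t > 0, and then √t + √17 > √17.
Hence |√t − √17| < |t − 17|/√17, which is < ε once |t − 17| < √17·ε.
Take δ = min(17, √17·ε). If 0 < |t − 17| < δ then t > 0 and |√t − √17| < |t − 17|/√17 < ε.

δ = min(17, √17·ε)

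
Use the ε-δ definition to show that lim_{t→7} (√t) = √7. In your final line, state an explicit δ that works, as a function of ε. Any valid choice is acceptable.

δ = min(7, √7·ε)

Let ε > 0 be given. We want δ > 0 such that 0 < |t − 7| < δ implies |√t − √7| < ε.
Rationalise: √t − √7 = (t − 7)/(√t + √7), so |√t − √7| = |t − 7|/(√t + √7).
Restrict δ ≤ 7 so that |t − 7| < 7 forces t > 0, and then √t + √7 > √7.
Hence |√t − √7| < |t − 7|/√7, which is < ε once |t − 7| < √7·ε.
Take δ = min(7, √7·ε). If 0 < |t − 7| < δ then t > 0 and |√t − √7| < |t − 7|/√7 < ε.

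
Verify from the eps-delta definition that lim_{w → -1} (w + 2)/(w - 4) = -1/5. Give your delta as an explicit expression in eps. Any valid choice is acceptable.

Suppose eps > 0. We want delta > 0 with 0 < |w + 1| < delta ⇒ |(w + 2)/(w - 4) + 1/5| < eps.
Combining over a common denominator, (w + 2)/(w - 4) + 1/5 = [(w + 2)·(-5) − 1·(w - 4)] / [(-5)·(w - 4)] = -6(w + 1) / ((-5)(w - 4)).
So |(w + 2)/(w - 4) + 1/5| = 6|w + 1| / (5·|w − 4|).
Restrict delta ≤ 5/2. Then |w + 1| < 5/2 gives |w − 4| = |(w + 1) + (-5)| ≥ 5 − 5/2 = 5/2.
Hence |(w + 2)/(w - 4) + 1/5| < 6|w + 1|/(5·(5/2)) = (12/25)|w + 1|, which is < eps once |w + 1| < (25/12)eps.
Take delta = min(5/2, (25/12)eps). Then 0 < |w + 1| < delta forces both bounds, so |(w + 2)/(w - 4) + 1/5| < eps.

delta = min(5/2, (25/12)eps)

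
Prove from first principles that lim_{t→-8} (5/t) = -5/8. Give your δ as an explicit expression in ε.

δ = min(4, (32/5)ε)

Let ε > 0. We seek δ > 0 such that 0 < |t + 8| < δ implies |5/t + 5/8| < ε.
|5/t + 5/8| = 5·|-8 − t|/(8·|t|) = 5|t + 8|/(8|t|).
Restrict δ ≤ 4. Then |t + 8| < 4 gives |t| > 4, so 8|t| > 32.
Then |5/t + 5/8| < 5|t + 8|/32, which is < ε when |t + 8| < (32/5)ε.
Take δ = min(4, (32/5)ε). Then 0 < |t + 8| < δ gives both |t + 8| < 4 and |t + 8| < (32/5)ε, so |5/t + 5/8| < ε.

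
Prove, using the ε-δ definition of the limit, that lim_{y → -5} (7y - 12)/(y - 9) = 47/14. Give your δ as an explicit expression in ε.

δ = min(7, (98/51)ε)

Fix ε > 0. We want δ > 0 with 0 < |y + 5| < δ ⇒ |(7y - 12)/(y - 9) − (47/14)| < ε.
Combining over a common denominator, (7y - 12)/(y - 9) − (47/14) = [(7y - 12)·(-14) − (-47)·(y - 9)] / [(-14)·(y - 9)] = -51(y + 5) / ((-14)(y - 9)).
So |(7y - 12)/(y - 9) − (47/14)| = 51|y + 5| / (14·|y − 9|).
Restrict δ ≤ 7. Then |y + 5| < 7 gives |y − 9| = |(y + 5) + (-14)| ≥ 14 − 7 = 7.
Hence |(7y - 12)/(y - 9) − (47/14)| < 51|y + 5|/(14·7) = (51/98)|y + 5|, which is < ε once |y + 5| < (98/51)ε.
Take δ = min(7, (98/51)ε). Then 0 < |y + 5| < δ forces both bounds, so |(7y - 12)/(y - 9) − (47/14)| < ε.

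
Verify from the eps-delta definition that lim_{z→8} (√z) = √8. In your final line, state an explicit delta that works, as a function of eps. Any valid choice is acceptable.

delta = min(8, √8·eps)

Let eps > 0. We want delta > 0 such that 0 < |z − 8| < delta implies |√z − √8| < eps.
Multiplying by the conjugate, |√z − √8| = |z − 8|/(√z + √8).
Restrict delta ≤ 8 so that |z − 8| < 8 forces z > 0, and then √z + √8 > √8.
Hence |√z − √8| < |z − 8|/√8, which is < eps once |z − 8| < √8·eps.
Take delta = min(8, √8·eps). If 0 < |z − 8| < delta then z > 0 and |√z − √8| < |z − 8|/√8 < eps.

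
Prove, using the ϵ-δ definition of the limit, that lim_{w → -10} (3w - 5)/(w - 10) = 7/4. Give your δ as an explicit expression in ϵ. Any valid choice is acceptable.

Let ϵ > 0 be given. We want δ > 0 with 0 < |w + 10| < δ ⇒ |(3w - 5)/(w - 10) − (7/4)| < ϵ.
Combining over a common denominator, (3w - 5)/(w - 10) − (7/4) = [(3w - 5)·(-20) − (-35)·(w - 10)] / [(-20)·(w - 10)] = -25(w + 10) / ((-20)(w - 10)).
So |(3w - 5)/(w - 10) − (7/4)| = 25|w + 10| / (20·|w − 10|).
Restrict δ ≤ 10. Then |w + 10| < 10 gives |w − 10| = |(w + 10) + (-20)| ≥ 20 − 10 = 10.
Hence |(3w - 5)/(w - 10) − (7/4)| < 25|w + 10|/(20·10) = (1/8)|w + 10|, which is < ϵ once |w + 10| < 8ϵ.
Take δ = min(10, 8ϵ). Then 0 < |w + 10| < δ forces both bounds, so |(3w - 5)/(w - 10) − (7/4)| < ϵ.

δ = min(10, 8ϵ)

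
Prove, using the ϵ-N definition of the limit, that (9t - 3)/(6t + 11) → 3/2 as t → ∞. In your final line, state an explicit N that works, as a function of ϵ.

Suppose ϵ > 0. We seek N > 0 such that t > N implies |(9t - 3)/(6t + 11) − (3/2)| < ϵ.
(9t - 3)/(6t + 11) − (3/2) = (6(9t - 3) − 9(6t + 11)) / (6(6t + 11)) = -117/(6(6t + 11)).
For t > 0 we have 6t + 11 > 6t, so |(9t - 3)/(6t + 11) − (3/2)| = 117/(6(6t + 11)) < 117/(6·6t) = (13/4)/t.
Thus |(9t - 3)/(6t + 11) − (3/2)| < ϵ whenever t > (13/4)/ϵ.
Take N = (13/4)/ϵ. If t > N then |(9t - 3)/(6t + 11) − (3/2)| < (13/4)/t < ϵ.

N = (13/4)/ϵ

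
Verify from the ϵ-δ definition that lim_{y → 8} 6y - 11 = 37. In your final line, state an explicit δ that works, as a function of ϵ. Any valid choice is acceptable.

Fix ϵ > 0. We need δ > 0 so that 0 < |y − 8| < δ implies |(6y - 11) − 37| < ϵ.
Since (6y - 11) − 37 = 6(y − 8), we have |(6y - 11) − 37| = 6|y − 8|.
Thus it suffices that |y − 8| < ϵ/6.
Take δ = ϵ/6. If 0 < |y − 8| < δ then |(6y - 11) − 37| = 6|y − 8| < 6·(ϵ/6) = ϵ.

δ = ϵ/6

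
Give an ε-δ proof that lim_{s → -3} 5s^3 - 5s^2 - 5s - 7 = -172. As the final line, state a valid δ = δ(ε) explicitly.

Let ε > 0 be given. We want δ > 0 such that 0 < |s + 3| < δ implies |(5s^3 - 5s^2 - 5s - 7) + 172| < ε.
(5s^3 - 5s^2 - 5s - 7) + 172 = 5s^3 - 5s^2 - 5s + 165 = (s + 3)(5s^2 - 20s + 55).
So |(5s^3 - 5s^2 - 5s - 7) + 172| = |s + 3|·|5s^2 - 20s + 55|.
Require δ ≤ 1. Then |s + 3| < 1 gives |s| < 4, and by the triangle inequality |5s^2 - 20s + 55| ≤ 5·4^2 + 20·4 + 55 = 215.
Hence |(5s^3 - 5s^2 - 5s - 7) + 172| ≤ 215|s + 3| < ε provided |s + 3| < ε/215.
Choosing δ = min(1, ε/215) ensures both conditions, hence |(5s^3 - 5s^2 - 5s - 7) + 172| < ε.

δ = min(1, ε/215)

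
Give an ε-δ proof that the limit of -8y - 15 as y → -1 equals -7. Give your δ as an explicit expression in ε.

Fix ε > 0. We need δ > 0 so that 0 < |y + 1| < δ implies |(-8y - 15) + 7| < ε.
|(-8y - 15) + 7| = |-8y - 8| = 8|y + 1|.
Thus it suffices that |y + 1| < ε/8.
Choosing δ = ε/8 gives |(-8y - 15) + 7| = 8|y + 1| < ε whenever |y + 1| < δ.

δ = ε/8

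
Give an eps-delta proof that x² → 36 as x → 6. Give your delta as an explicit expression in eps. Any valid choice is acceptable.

Let eps > 0 be given. We seek delta > 0 with 0 < |x − 6| < delta ⇒ |x² − 36| < eps.
Factor: x² − 36 = (x − 6)(x + 6), so |x² − 36| = |x − 6|·|x + 6|.
Restrict delta ≤ 1. Then |x − 6| < 1 gives |x| < 7, so by the triangle inequality |x + 6| ≤ 7 + 6 = 13.
Hence |x² − 36| ≤ 13|x − 6|, which is < eps once |x − 6| < eps/13.
Take delta = min(1, eps/13). If 0 < |x − 6| < delta then both bounds hold and |x² − 36| ≤ 13|x − 6| < 13·(eps/13) = eps.

delta = min(1, eps/13)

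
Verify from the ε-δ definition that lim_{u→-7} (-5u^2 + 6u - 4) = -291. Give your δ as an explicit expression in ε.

δ = min(2, ε/86)

Suppose ε > 0. We want δ > 0 such that 0 < |u + 7| < δ implies |(-5u^2 + 6u - 4) + 291| < ε.
(-5u^2 + 6u - 4) + 291 = -5u^2 + 6u + 287 = (u + 7)(-5u + 41).
So |(-5u^2 + 6u - 4) + 291| = |u + 7|·|-5u + 41|.
Assume first that |u + 7| < 2, so |u| < 9. Then |-5u + 41| ≤ 5·9 + 41 = 86.
Hence |(-5u^2 + 6u - 4) + 291| ≤ 86|u + 7| < ε provided |u + 7| < ε/86.
Choosing δ = min(2, ε/86) ensures both conditions, hence |(-5u^2 + 6u - 4) + 291| < ε.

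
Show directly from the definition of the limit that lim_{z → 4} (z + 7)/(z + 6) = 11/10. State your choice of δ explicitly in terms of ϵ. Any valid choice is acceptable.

Let ϵ > 0. We want δ > 0 with 0 < |z − 4| < δ ⇒ |(z + 7)/(z + 6) − (11/10)| < ϵ.
Combining over a common denominator, (z + 7)/(z + 6) − (11/10) = [(z + 7)·10 − 11·(z + 6)] / [10·(z + 6)] = -1(z − 4) / (10(z + 6)).
So |(z + 7)/(z + 6) − (11/10)| = |z − 4| / (10·|z + 6|).
Restrict δ ≤ 5. Then |z − 4| < 5 gives |z + 6| = |(z − 4) + 10| ≥ 10 − 5 = 5.
Hence |(z + 7)/(z + 6) − (11/10)| < |z − 4|/(10·5) = (1/50)|z − 4|, which is < ϵ once |z − 4| < 50ϵ.
Take δ = min(5, 50ϵ). Then 0 < |z − 4| < δ forces both bounds, so |(z + 7)/(z + 6) − (11/10)| < ϵ.

δ = min(5, 50ϵ)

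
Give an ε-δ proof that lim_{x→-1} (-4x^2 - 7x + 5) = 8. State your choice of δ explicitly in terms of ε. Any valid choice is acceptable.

Let ε > 0. We want δ > 0 such that 0 < |x + 1| < δ implies |(-4x^2 - 7x + 5) − 8| < ε.
(-4x^2 - 7x + 5) − 8 = -4x^2 - 7x - 3 = (x + 1)(-4x - 3).
So |(-4x^2 - 7x + 5) − 8| = |x + 1|·|-4x - 3|.
Assume first that |x + 1| < 1, so |x| < 2. Then |-4x - 3| ≤ 4·2 + 3 = 11.
Hence |(-4x^2 - 7x + 5) − 8| ≤ 11|x + 1| < ε provided |x + 1| < ε/11.
Take δ = min(1, ε/11). Then 0 < |x + 1| < δ gives both |x + 1| < 1 and |x + 1| < ε/11, so |(-4x^2 - 7x + 5) − 8| < ε.

δ = min(1, ε/11)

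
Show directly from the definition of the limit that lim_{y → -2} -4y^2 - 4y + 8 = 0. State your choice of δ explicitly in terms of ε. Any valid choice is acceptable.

Fix ε > 0. We want δ > 0 such that 0 < |y + 2| < δ implies |(-4y^2 - 4y + 8)| < ε.
(-4y^2 - 4y + 8) = -4y^2 - 4y + 8 = (y + 2)(-4y + 4).
So |(-4y^2 - 4y + 8)| = |y + 2|·|-4y + 4|.
Assume first that |y + 2| < 1, so |y| < 3. Then |-4y + 4| ≤ 4·3 + 4 = 16.
Hence |(-4y^2 - 4y + 8)| ≤ 16|y + 2| < ε provided |y + 2| < ε/16.
Choosing δ = min(1, ε/16) ensures both conditions, hence |(-4y^2 - 4y + 8)| < ε.

δ = min(1, ε/16)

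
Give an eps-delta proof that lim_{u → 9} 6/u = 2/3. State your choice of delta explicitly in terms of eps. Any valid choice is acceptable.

delta = min(9/2, (27/4)eps)

Let eps > 0. We seek delta > 0 such that 0 < |u − 9| < delta implies |6/u − (2/3)| < eps.
|6/u − (2/3)| = 6·|9 − u|/(9·|u|) = 6|u − 9|/(9|u|).
Restrict delta ≤ 9/2. Then |u − 9| < 9/2 gives |u| > 9/2, so 9|u| > 81/2.
Then |6/u − (2/3)| < 6|u − 9|/(81/2), which is < eps when |u − 9| < (27/4)eps.
Take delta = min(9/2, (27/4)eps). Then 0 < |u − 9| < delta gives both |u − 9| < 9/2 and |u − 9| < (27/4)eps, so |6/u − (2/3)| < eps.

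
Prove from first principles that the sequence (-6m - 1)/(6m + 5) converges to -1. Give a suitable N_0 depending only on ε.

N_0 = (2/3)/ε

Suppose ε > 0. For m ≥ 1, |(-6m - 1)/(6m + 5) + 1| = |24|/(6(6m + 5)) = 24/(6(6m + 5)).
Since 6m + 5 ≥ 6m for m ≥ 1, this is ≤ 24/(6·6m) = (2/3)/m.
So |(-6m - 1)/(6m + 5) + 1| < ε whenever m > (2/3)/ε.
Take N_0 = (2/3)/ε. If m > N_0 then |(-6m - 1)/(6m + 5) + 1| ≤ (2/3)/m < ε.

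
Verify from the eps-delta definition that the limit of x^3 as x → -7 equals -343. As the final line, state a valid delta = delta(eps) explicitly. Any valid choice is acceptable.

delta = min(1, eps/169)

Fix eps > 0. We seek delta > 0 with 0 < |x + 7| < delta ⇒ |x^3 + 343| < eps.
Factor: x^3 + 343 = (x + 7)(x^2 - 7x + 49), so |x^3 + 343| = |x + 7|·|x^2 - 7x + 49|.
Restrict delta ≤ 1. Then |x + 7| < 1 gives |x| < 8, so by the triangle inequality |x^2 - 7x + 49| ≤ 8^2 + 7·8 + 49 = 169.
Hence |x^3 + 343| ≤ 169|x + 7|, which is < eps once |x + 7| < eps/169.
Take delta = min(1, eps/169). If 0 < |x + 7| < delta then both bounds hold and |x^3 + 343| ≤ 169|x + 7| < 169·(eps/169) = eps.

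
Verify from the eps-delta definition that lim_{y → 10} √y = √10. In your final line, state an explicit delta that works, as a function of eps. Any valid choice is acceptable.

delta = min(10, √10·eps)

Fix eps > 0. We want delta > 0 such that 0 < |y − 10| < delta implies |√y − √10| < eps.
Multiplying by the conjugate, |√y − √10| = |y − 10|/(√y + √10).
Restrict delta ≤ 10 so that |y − 10| < 10 forces y > 0, and then √y + √10 > √10.
Hence |√y − √10| < |y − 10|/√10, which is < eps once |y − 10| < √10·eps.
Take delta = min(10, √10·eps). If 0 < |y − 10| < delta then y > 0 and |√y − √10| < |y − 10|/√10 < eps.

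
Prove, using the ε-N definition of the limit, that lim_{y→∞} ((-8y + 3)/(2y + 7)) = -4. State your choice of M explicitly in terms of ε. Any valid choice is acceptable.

M = (31/2)/ε

Fix ε > 0. We seek M > 0 such that y > M implies |(-8y + 3)/(2y + 7) + 4| < ε.
(-8y + 3)/(2y + 7) + 4 = (2(-8y + 3) − (-8)(2y + 7)) / (2(2y + 7)) = 62/(2(2y + 7)).
For y > 0 we have 2y + 7 > 2y, so |(-8y + 3)/(2y + 7) + 4| = 62/(2(2y + 7)) < 62/(2·2y) = (31/2)/y.
Thus |(-8y + 3)/(2y + 7) + 4| < ε whenever y > (31/2)/ε.
Take M = (31/2)/ε. If y > M then |(-8y + 3)/(2y + 7) + 4| < (31/2)/y < ε.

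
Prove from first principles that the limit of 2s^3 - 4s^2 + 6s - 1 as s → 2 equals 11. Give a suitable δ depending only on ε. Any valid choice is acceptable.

Let ε > 0 be given. We want δ > 0 such that 0 < |s − 2| < δ implies |(2s^3 - 4s^2 + 6s - 1) − 11| < ε.
(2s^3 - 4s^2 + 6s - 1) − 11 = 2s^3 - 4s^2 + 6s - 12 = (s − 2)(2s^2 + 6).
So |(2s^3 - 4s^2 + 6s - 1) − 11| = |s − 2|·|2s^2 + 6|.
Require δ ≤ 2. Then |s − 2| < 2 gives |s| < 4, and by the triangle inequality |2s^2 + 6| ≤ 2·4^2 + 6 = 38.
Hence |(2s^3 - 4s^2 + 6s - 1) − 11| ≤ 38|s − 2| < ε provided |s − 2| < ε/38.
Choosing δ = min(2, ε/38) ensures both conditions, hence |(2s^3 - 4s^2 + 6s - 1) − 11| < ε.

δ = min(2, ε/38)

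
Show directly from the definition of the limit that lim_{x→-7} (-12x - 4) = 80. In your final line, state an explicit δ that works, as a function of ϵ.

Suppose ϵ > 0. We need δ > 0 so that 0 < |x + 7| < δ implies |(-12x - 4) − 80| < ϵ.
|(-12x - 4) − 80| = |-12x - 84| = 12|x + 7|.
So 12|x + 7| < ϵ exactly when |x + 7| < ϵ/12.
Take δ = ϵ/12. If 0 < |x + 7| < δ then |(-12x - 4) − 80| = 12|x + 7| < 12·(ϵ/12) = ϵ.

δ = ϵ/12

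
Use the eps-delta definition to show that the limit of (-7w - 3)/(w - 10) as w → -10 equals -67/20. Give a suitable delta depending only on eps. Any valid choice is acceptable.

delta = min(10, (200/73)eps)

Let eps > 0. We want delta > 0 with 0 < |w + 10| < delta ⇒ |(-7w - 3)/(w - 10) + 67/20| < eps.
Combining over a common denominator, (-7w - 3)/(w - 10) + 67/20 = [(-7w - 3)·(-20) − 67·(w - 10)] / [(-20)·(w - 10)] = 73(w + 10) / ((-20)(w - 10)).
So |(-7w - 3)/(w - 10) + 67/20| = 73|w + 10| / (20·|w − 10|).
Restrict delta ≤ 10. Then |w + 10| < 10 gives |w − 10| = |(w + 10) + (-20)| ≥ 20 − 10 = 10.
Hence |(-7w - 3)/(w - 10) + 67/20| < 73|w + 10|/(20·10) = (73/200)|w + 10|, which is < eps once |w + 10| < (200/73)eps.
Take delta = min(10, (200/73)eps). Then 0 < |w + 10| < delta forces both bounds, so |(-7w - 3)/(w - 10) + 67/20| < eps.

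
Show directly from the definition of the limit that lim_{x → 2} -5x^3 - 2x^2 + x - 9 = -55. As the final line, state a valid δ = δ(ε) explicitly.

δ = min(1, ε/104)

Fix ε > 0. We want δ > 0 such that 0 < |x − 2| < δ implies |(-5x^3 - 2x^2 + x - 9) + 55| < ε.
(-5x^3 - 2x^2 + x - 9) + 55 = -5x^3 - 2x^2 + x + 46 = (x − 2)(-5x^2 - 12x - 23).
So |(-5x^3 - 2x^2 + x - 9) + 55| = |x − 2|·|-5x^2 - 12x - 23|.
Assume first that |x − 2| < 1, so |x| < 3. Then |-5x^2 - 12x - 23| ≤ 5·3^2 + 12·3 + 23 = 104.
Hence |(-5x^3 - 2x^2 + x - 9) + 55| ≤ 104|x − 2| < ε provided |x − 2| < ε/104.
Take δ = min(1, ε/104). Then 0 < |x − 2| < δ gives both |x − 2| < 1 and |x − 2| < ε/104, so |(-5x^3 - 2x^2 + x - 9) + 55| < ε.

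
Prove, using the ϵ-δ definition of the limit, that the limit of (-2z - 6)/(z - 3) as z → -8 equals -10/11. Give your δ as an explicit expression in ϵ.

Suppose ϵ > 0. We want δ > 0 with 0 < |z + 8| < δ ⇒ |(-2z - 6)/(z - 3) + 10/11| < ϵ.
Combining over a common denominator, (-2z - 6)/(z - 3) + 10/11 = [(-2z - 6)·(-11) − 10·(z - 3)] / [(-11)·(z - 3)] = 12(z + 8) / ((-11)(z - 3)).
So |(-2z - 6)/(z - 3) + 10/11| = 12|z + 8| / (11·|z − 3|).
Require δ ≤ 11/2, so |z − 3| ≥ |-11| − |z + 8| > 11 − 11/2 = 11/2.
Hence |(-2z - 6)/(z - 3) + 10/11| < 12|z + 8|/(11·(11/2)) = (24/121)|z + 8|, which is < ϵ once |z + 8| < (121/24)ϵ.
Take δ = min(11/2, (121/24)ϵ). Then 0 < |z + 8| < δ forces both bounds, so |(-2z - 6)/(z - 3) + 10/11| < ϵ.

δ = min(11/2, (121/24)ϵ)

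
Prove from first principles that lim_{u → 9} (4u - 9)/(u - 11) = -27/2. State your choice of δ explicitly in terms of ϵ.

δ = min(1, (2/35)ϵ)

Let ϵ > 0. We want δ > 0 with 0 < |u − 9| < δ ⇒ |(4u - 9)/(u - 11) + 27/2| < ϵ.
Combining over a common denominator, (4u - 9)/(u - 11) + 27/2 = [(4u - 9)·(-2) − 27·(u - 11)] / [(-2)·(u - 11)] = -35(u − 9) / ((-2)(u - 11)).
So |(4u - 9)/(u - 11) + 27/2| = 35|u − 9| / (2·|u − 11|).
Restrict δ ≤ 1. Then |u − 9| < 1 gives |u − 11| = |(u − 9) + (-2)| ≥ 2 − 1 = 1.
Hence |(4u - 9)/(u - 11) + 27/2| < 35|u − 9|/(2·1) = (35/2)|u − 9|, which is < ϵ once |u − 9| < (2/35)ϵ.
Take δ = min(1, (2/35)ϵ). Then 0 < |u − 9| < δ forces both bounds, so |(4u - 9)/(u - 11) + 27/2| < ϵ.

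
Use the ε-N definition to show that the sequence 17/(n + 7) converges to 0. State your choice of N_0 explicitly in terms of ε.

N_0 = 17/ε

Let ε > 0. For n ≥ 1, |17/(n + 7) − 0| = 17/(n + 7) ≤ 17/n.
We need 17/n < ε, i.e. n > 17/ε.
Take N_0 = 17/ε. If n > N_0 then |17/(n + 7)| ≤ 17/n < ε.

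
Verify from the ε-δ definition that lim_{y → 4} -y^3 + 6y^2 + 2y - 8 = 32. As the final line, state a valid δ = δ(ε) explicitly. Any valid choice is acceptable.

Fix ε > 0. We want δ > 0 such that 0 < |y − 4| < δ implies |(-y^3 + 6y^2 + 2y - 8) − 32| < ε.
(-y^3 + 6y^2 + 2y - 8) − 32 = -y^3 + 6y^2 + 2y - 40 = (y − 4)(-y^2 + 2y + 10).
So |(-y^3 + 6y^2 + 2y - 8) − 32| = |y − 4|·|-y^2 + 2y + 10|.
Require δ ≤ 1. Then |y − 4| < 1 gives |y| < 5, and by the triangle inequality |-y^2 + 2y + 10| ≤ 5^2 + 2·5 + 10 = 45.
Hence |(-y^3 + 6y^2 + 2y - 8) − 32| ≤ 45|y − 4| < ε provided |y − 4| < ε/45.
Choosing δ = min(1, ε/45) ensures both conditions, hence |(-y^3 + 6y^2 + 2y - 8) − 32| < ε.

δ = min(1, ε/45)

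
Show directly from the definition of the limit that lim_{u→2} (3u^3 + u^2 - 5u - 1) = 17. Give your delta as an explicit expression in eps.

delta = min(2, eps/85)

Let eps > 0 be given. We want delta > 0 such that 0 < |u − 2| < delta implies |(3u^3 + u^2 - 5u - 1) − 17| < eps.
(3u^3 + u^2 - 5u - 1) − 17 = 3u^3 + u^2 - 5u - 18 = (u − 2)(3u^2 + 7u + 9).
So |(3u^3 + u^2 - 5u - 1) − 17| = |u − 2|·|3u^2 + 7u + 9|.
Assume first that |u − 2| < 2, so |u| < 4. Then |3u^2 + 7u + 9| ≤ 3·4^2 + 7·4 + 9 = 85.
Hence |(3u^3 + u^2 - 5u - 1) − 17| ≤ 85|u − 2| < eps provided |u − 2| < eps/85.
Take delta = min(2, eps/85). Then 0 < |u − 2| < delta gives both |u − 2| < 2 and |u − 2| < eps/85, so |(3u^3 + u^2 - 5u - 1) − 17| < eps.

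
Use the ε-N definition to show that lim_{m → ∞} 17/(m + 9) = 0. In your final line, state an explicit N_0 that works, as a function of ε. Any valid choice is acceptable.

Let ε > 0 be given. For m ≥ 1, |17/(m + 9) − 0| = 17/(m + 9) ≤ 17/m.
We need 17/m < ε, i.e. m > 17/ε.
Take N_0 = 17/ε. If m > N_0 then |17/(m + 9)| ≤ 17/m < ε.

N_0 = 17/ε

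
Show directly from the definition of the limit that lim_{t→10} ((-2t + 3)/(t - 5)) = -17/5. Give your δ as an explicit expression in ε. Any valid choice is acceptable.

Let ε > 0 be given. We want δ > 0 with 0 < |t − 10| < δ ⇒ |(-2t + 3)/(t - 5) + 17/5| < ε.
Combining over a common denominator, (-2t + 3)/(t - 5) + 17/5 = [(-2t + 3)·5 − (-17)·(t - 5)] / [5·(t - 5)] = 7(t − 10) / (5(t - 5)).
So |(-2t + 3)/(t - 5) + 17/5| = 7|t − 10| / (5·|t − 5|).
Require δ ≤ 5/2, so |t − 5| ≥ |5| − |t − 10| > 5 − 5/2 = 5/2.
Hence |(-2t + 3)/(t - 5) + 17/5| < 7|t − 10|/(5·(5/2)) = (14/25)|t − 10|, which is < ε once |t − 10| < (25/14)ε.
Take δ = min(5/2, (25/14)ε). Then 0 < |t − 10| < δ forces both bounds, so |(-2t + 3)/(t - 5) + 17/5| < ε.

δ = min(5/2, (25/14)ε)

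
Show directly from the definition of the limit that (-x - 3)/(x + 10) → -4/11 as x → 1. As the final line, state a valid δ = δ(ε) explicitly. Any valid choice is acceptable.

δ = min(11/2, (121/14)ε)

Fix ε > 0. We want δ > 0 with 0 < |x − 1| < δ ⇒ |(-x - 3)/(x + 10) + 4/11| < ε.
Combining over a common denominator, (-x - 3)/(x + 10) + 4/11 = [(-x - 3)·11 − (-4)·(x + 10)] / [11·(x + 10)] = -7(x − 1) / (11(x + 10)).
So |(-x - 3)/(x + 10) + 4/11| = 7|x − 1| / (11·|x + 10|).
Restrict δ ≤ 11/2. Then |x − 1| < 11/2 gives |x + 10| = |(x − 1) + 11| ≥ 11 − 11/2 = 11/2.
Hence |(-x - 3)/(x + 10) + 4/11| < 7|x − 1|/(11·(11/2)) = (14/121)|x − 1|, which is < ε once |x − 1| < (121/14)ε.
Take δ = min(11/2, (121/14)ε). Then 0 < |x − 1| < δ forces both bounds, so |(-x - 3)/(x + 10) + 4/11| < ε.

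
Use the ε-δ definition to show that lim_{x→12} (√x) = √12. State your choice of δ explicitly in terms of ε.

Let ε > 0 be given. We want δ > 0 such that 0 < |x − 12| < δ implies |√x − √12| < ε.
Multiplying by the conjugate, |√x − √12| = |x − 12|/(√x + √12).
Restrict δ ≤ 12 so that |x − 12| < 12 forces x > 0, and then √x + √12 > √12.
Hence |√x − √12| < |x − 12|/√12, which is < ε once |x − 12| < √12·ε.
Take δ = min(12, √12·ε). If 0 < |x − 12| < δ then x > 0 and |√x − √12| < |x − 12|/√12 < ε.

δ = min(12, √12·ε)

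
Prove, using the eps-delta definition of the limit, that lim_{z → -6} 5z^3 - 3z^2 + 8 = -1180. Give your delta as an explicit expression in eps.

delta = min(1, eps/674)

Suppose eps > 0. We want delta > 0 such that 0 < |z + 6| < delta implies |(5z^3 - 3z^2 + 8) + 1180| < eps.
(5z^3 - 3z^2 + 8) + 1180 = 5z^3 - 3z^2 + 1188 = (z + 6)(5z^2 - 33z + 198).
So |(5z^3 - 3z^2 + 8) + 1180| = |z + 6|·|5z^2 - 33z + 198|.
Require delta ≤ 1. Then |z + 6| < 1 gives |z| < 7, and by the triangle inequality |5z^2 - 33z + 198| ≤ 5·7^2 + 33·7 + 198 = 674.
Hence |(5z^3 - 3z^2 + 8) + 1180| ≤ 674|z + 6| < eps provided |z + 6| < eps/674.
Take delta = min(1, eps/674). Then 0 < |z + 6| < delta gives both |z + 6| < 1 and |z + 6| < eps/674, so |(5z^3 - 3z^2 + 8) + 1180| < eps.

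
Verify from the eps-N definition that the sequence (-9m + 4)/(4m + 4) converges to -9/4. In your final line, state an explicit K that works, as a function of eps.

Fix eps > 0. For m ≥ 1, |(-9m + 4)/(4m + 4) + 9/4| = |52|/(4(4m + 4)) = 52/(4(4m + 4)).
Since 4m + 4 ≥ 4m for m ≥ 1, this is ≤ 52/(4·4m) = (13/4)/m.
So |(-9m + 4)/(4m + 4) + 9/4| < eps whenever m > (13/4)/eps.
Take K = (13/4)/eps. If m > K then |(-9m + 4)/(4m + 4) + 9/4| ≤ (13/4)/m < eps.

K = (13/4)/eps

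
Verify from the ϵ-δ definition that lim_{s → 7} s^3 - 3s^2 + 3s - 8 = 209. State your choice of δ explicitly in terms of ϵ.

Suppose ϵ > 0. We want δ > 0 such that 0 < |s − 7| < δ implies |(s^3 - 3s^2 + 3s - 8) − 209| < ϵ.
(s^3 - 3s^2 + 3s - 8) − 209 = s^3 - 3s^2 + 3s - 217 = (s − 7)(s^2 + 4s + 31).
So |(s^3 - 3s^2 + 3s - 8) − 209| = |s − 7|·|s^2 + 4s + 31|.
Require δ ≤ 2. Then |s − 7| < 2 gives |s| < 9, and by the triangle inequality |s^2 + 4s + 31| ≤ 9^2 + 4·9 + 31 = 148.
Hence |(s^3 - 3s^2 + 3s - 8) − 209| ≤ 148|s − 7| < ϵ provided |s − 7| < ϵ/148.
Choosing δ = min(2, ϵ/148) ensures both conditions, hence |(s^3 - 3s^2 + 3s - 8) − 209| < ϵ.

δ = min(2, ϵ/148)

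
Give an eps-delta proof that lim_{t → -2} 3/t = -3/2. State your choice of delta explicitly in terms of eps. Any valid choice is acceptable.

Let eps > 0 be given. We seek delta > 0 such that 0 < |t + 2| < delta implies |3/t + 3/2| < eps.
|3/t + 3/2| = 3·|-2 − t|/(2·|t|) = 3|t + 2|/(2|t|).
Require delta ≤ 1 so that |t| > 2 − 1 = 1, hence 2|t| > 2.
Then |3/t + 3/2| < 3|t + 2|/2, which is < eps when |t + 2| < (2/3)eps.
Take delta = min(1, (2/3)eps). Then 0 < |t + 2| < delta gives both |t + 2| < 1 and |t + 2| < (2/3)eps, so |3/t + 3/2| < eps.

delta = min(1, (2/3)eps)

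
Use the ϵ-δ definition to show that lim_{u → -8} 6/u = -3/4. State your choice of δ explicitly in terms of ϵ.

δ = min(4, (16/3)ϵ)

Let ϵ > 0. We seek δ > 0 such that 0 < |u + 8| < δ implies |6/u + 3/4| < ϵ.
|6/u + 3/4| = 6·|-8 − u|/(8·|u|) = 6|u + 8|/(8|u|).
Restrict δ ≤ 4. Then |u + 8| < 4 gives |u| > 4, so 8|u| > 32.
Then |6/u + 3/4| < 6|u + 8|/32, which is < ϵ when |u + 8| < (16/3)ϵ.
Take δ = min(4, (16/3)ϵ). Then 0 < |u + 8| < δ gives both |u + 8| < 4 and |u + 8| < (16/3)ϵ, so |6/u + 3/4| < ϵ.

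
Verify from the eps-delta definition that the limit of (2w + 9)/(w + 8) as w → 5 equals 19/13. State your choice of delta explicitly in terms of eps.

Let eps > 0. We want delta > 0 with 0 < |w − 5| < delta ⇒ |(2w + 9)/(w + 8) − (19/13)| < eps.
Combining over a common denominator, (2w + 9)/(w + 8) − (19/13) = [(2w + 9)·13 − 19·(w + 8)] / [13·(w + 8)] = 7(w − 5) / (13(w + 8)).
So |(2w + 9)/(w + 8) − (19/13)| = 7|w − 5| / (13·|w + 8|).
Restrict delta ≤ 13/2. Then |w − 5| < 13/2 gives |w + 8| = |(w − 5) + 13| ≥ 13 − 13/2 = 13/2.
Hence |(2w + 9)/(w + 8) − (19/13)| < 7|w − 5|/(13·(13/2)) = (14/169)|w − 5|, which is < eps once |w − 5| < (169/14)eps.
Take delta = min(13/2, (169/14)eps). Then 0 < |w − 5| < delta forces both bounds, so |(2w + 9)/(w + 8) − (19/13)| < eps.

delta = min(13/2, (169/14)eps)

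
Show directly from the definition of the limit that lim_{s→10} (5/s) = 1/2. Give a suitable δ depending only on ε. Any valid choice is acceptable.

Let ε > 0. We seek δ > 0 such that 0 < |s − 10| < δ implies |5/s − (1/2)| < ε.
|5/s − (1/2)| = 5·|10 − s|/(10·|s|) = 5|s − 10|/(10|s|).
Restrict δ ≤ 5. Then |s − 10| < 5 gives |s| > 5, so 10|s| > 50.
Then |5/s − (1/2)| < 5|s − 10|/50, which is < ε when |s − 10| < 10ε.
Take δ = min(5, 10ε). Then 0 < |s − 10| < δ gives both |s − 10| < 5 and |s − 10| < 10ε, so |5/s − (1/2)| < ε.

δ = min(5, 10ε)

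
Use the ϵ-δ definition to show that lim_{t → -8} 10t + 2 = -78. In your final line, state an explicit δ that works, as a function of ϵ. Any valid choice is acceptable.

δ = ϵ/10

Let ϵ > 0. We need δ > 0 so that 0 < |t + 8| < δ implies |(10t + 2) + 78| < ϵ.
|(10t + 2) + 78| = |10t + 80| = 10|t + 8|.
Thus it suffices that |t + 8| < ϵ/10.
Choosing δ = ϵ/10 gives |(10t + 2) + 78| = 10|t + 8| < ϵ whenever |t + 8| < δ.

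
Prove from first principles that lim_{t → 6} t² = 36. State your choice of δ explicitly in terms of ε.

Fix ε > 0. We seek δ > 0 with 0 < |t − 6| < δ ⇒ |t² − 36| < ε.
Factor: t² − 36 = (t − 6)(t + 6), so |t² − 36| = |t − 6|·|t + 6|.
Restrict δ ≤ 2. Then |t − 6| < 2 gives |t| < 8, so by the triangle inequality |t + 6| ≤ 8 + 6 = 14.
Hence |t² − 36| ≤ 14|t − 6|, which is < ε once |t − 6| < ε/14.
Take δ = min(2, ε/14). If 0 < |t − 6| < δ then both bounds hold and |t² − 36| ≤ 14|t − 6| < 14·(ε/14) = ε.

δ = min(2, ε/14)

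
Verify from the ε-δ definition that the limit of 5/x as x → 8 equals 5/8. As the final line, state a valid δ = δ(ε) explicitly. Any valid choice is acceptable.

Let ε > 0 be given. We seek δ > 0 such that 0 < |x − 8| < δ implies |5/x − (5/8)| < ε.
|5/x − (5/8)| = 5·|8 − x|/(8·|x|) = 5|x − 8|/(8|x|).
Require δ ≤ 4 so that |x| > 8 − 4 = 4, hence 8|x| > 32.
Then |5/x − (5/8)| < 5|x − 8|/32, which is < ε when |x − 8| < (32/5)ε.
Take δ = min(4, (32/5)ε). Then 0 < |x − 8| < δ gives both |x − 8| < 4 and |x − 8| < (32/5)ε, so |5/x − (5/8)| < ε.

δ = min(4, (32/5)ε)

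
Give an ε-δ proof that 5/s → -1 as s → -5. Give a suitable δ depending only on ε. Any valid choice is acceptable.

δ = min(5/2, (5/2)ε)

Fix ε > 0. We seek δ > 0 such that 0 < |s + 5| < δ implies |5/s + 1| < ε.
|5/s + 1| = 5·|-5 − s|/(5·|s|) = 5|s + 5|/(5|s|).
Require δ ≤ 5/2 so that |s| > 5 − 5/2 = 5/2, hence 5|s| > 25/2.
Then |5/s + 1| < 5|s + 5|/(25/2), which is < ε when |s + 5| < (5/2)ε.
Take δ = min(5/2, (5/2)ε). Then 0 < |s + 5| < δ gives both |s + 5| < 5/2 and |s + 5| < (5/2)ε, so |5/s + 1| < ε.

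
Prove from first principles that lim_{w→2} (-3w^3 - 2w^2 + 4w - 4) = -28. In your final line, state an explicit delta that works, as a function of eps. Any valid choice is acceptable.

Suppose eps > 0. We want delta > 0 such that 0 < |w − 2| < delta implies |(-3w^3 - 2w^2 + 4w - 4) + 28| < eps.
(-3w^3 - 2w^2 + 4w - 4) + 28 = -3w^3 - 2w^2 + 4w + 24 = (w − 2)(-3w^2 - 8w - 12).
So |(-3w^3 - 2w^2 + 4w - 4) + 28| = |w − 2|·|-3w^2 - 8w - 12|.
Assume first that |w − 2| < 2, so |w| < 4. Then |-3w^2 - 8w - 12| ≤ 3·4^2 + 8·4 + 12 = 92.
Hence |(-3w^3 - 2w^2 + 4w - 4) + 28| ≤ 92|w − 2| < eps provided |w − 2| < eps/92.
Take delta = min(2, eps/92). Then 0 < |w − 2| < delta gives both |w − 2| < 2 and |w − 2| < eps/92, so |(-3w^3 - 2w^2 + 4w - 4) + 28| < eps.

delta = min(2, eps/92)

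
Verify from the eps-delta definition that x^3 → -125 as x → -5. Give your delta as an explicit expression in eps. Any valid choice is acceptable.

Let eps > 0. We seek delta > 0 with 0 < |x + 5| < delta ⇒ |x^3 + 125| < eps.
Factor: x^3 + 125 = (x + 5)(x^2 - 5x + 25), so |x^3 + 125| = |x + 5|·|x^2 - 5x + 25|.
Impose delta ≤ 2 so that |x| < 7; then |x^2 - 5x + 25| ≤ 109.
Hence |x^3 + 125| ≤ 109|x + 5|, which is < eps once |x + 5| < eps/109.
Take delta = min(2, eps/109). If 0 < |x + 5| < delta then both bounds hold and |x^3 + 125| ≤ 109|x + 5| < 109·(eps/109) = eps.

delta = min(2, eps/109)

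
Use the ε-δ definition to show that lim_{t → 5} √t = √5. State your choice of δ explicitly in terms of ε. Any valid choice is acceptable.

Let ε > 0. We want δ > 0 such that 0 < |t − 5| < δ implies |√t − √5| < ε.
Rationalise: √t − √5 = (t − 5)/(√t + √5), so |√t − √5| = |t − 5|/(√t + √5).
Restrict δ ≤ 5 so that |t − 5| < 5 forces t > 0, and then √t + √5 > √5.
Hence |√t − √5| < |t − 5|/√5, which is < ε once |t − 5| < √5·ε.
Take δ = min(5, √5·ε). If 0 < |t − 5| < δ then t > 0 and |√t − √5| < |t − 5|/√5 < ε.

δ = min(5, √5·ε)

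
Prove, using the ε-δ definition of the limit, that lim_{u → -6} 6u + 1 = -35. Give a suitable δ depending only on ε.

δ = ε/6

Fix ε > 0. We need δ > 0 so that 0 < |u + 6| < δ implies |(6u + 1) + 35| < ε.
|(6u + 1) + 35| = |6u + 36| = 6|u + 6|.
Thus it suffices that |u + 6| < ε/6.
Take δ = ε/6. If 0 < |u + 6| < δ then |(6u + 1) + 35| = 6|u + 6| < 6·(ε/6) = ε.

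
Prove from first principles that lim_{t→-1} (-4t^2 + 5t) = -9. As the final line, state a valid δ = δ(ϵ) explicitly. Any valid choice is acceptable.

Let ϵ > 0 be given. We want δ > 0 such that 0 < |t + 1| < δ implies |(-4t^2 + 5t) + 9| < ϵ.
(-4t^2 + 5t) + 9 = -4t^2 + 5t + 9 = (t + 1)(-4t + 9).
So |(-4t^2 + 5t) + 9| = |t + 1|·|-4t + 9|.
Require δ ≤ 2. Then |t + 1| < 2 gives |t| < 3, and by the triangle inequality |-4t + 9| ≤ 4·3 + 9 = 21.
Hence |(-4t^2 + 5t) + 9| ≤ 21|t + 1| < ϵ provided |t + 1| < ϵ/21.
Choosing δ = min(2, ϵ/21) ensures both conditions, hence |(-4t^2 + 5t) + 9| < ϵ.

δ = min(2, ϵ/21)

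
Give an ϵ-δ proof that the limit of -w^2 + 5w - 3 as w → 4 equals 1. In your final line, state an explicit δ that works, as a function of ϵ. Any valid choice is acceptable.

δ = min(1, ϵ/6)

Fix ϵ > 0. We want δ > 0 such that 0 < |w − 4| < δ implies |(-w^2 + 5w - 3) − 1| < ϵ.
(-w^2 + 5w - 3) − 1 = -w^2 + 5w - 4 = (w − 4)(-w + 1).
So |(-w^2 + 5w - 3) − 1| = |w − 4|·|-w + 1|.
Require δ ≤ 1. Then |w − 4| < 1 gives |w| < 5, and by the triangle inequality |-w + 1| ≤ 5 + 1 = 6.
Hence |(-w^2 + 5w - 3) − 1| ≤ 6|w − 4| < ϵ provided |w − 4| < ϵ/6.
Choosing δ = min(1, ϵ/6) ensures both conditions, hence |(-w^2 + 5w - 3) − 1| < ϵ.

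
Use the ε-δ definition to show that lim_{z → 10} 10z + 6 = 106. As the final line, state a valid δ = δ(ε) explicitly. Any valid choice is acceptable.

δ = ε/10

Suppose ε > 0. We need δ > 0 so that 0 < |z − 10| < δ implies |(10z + 6) − 106| < ε.
Since (10z + 6) − 106 = 10(z − 10), we have |(10z + 6) − 106| = 10|z − 10|.
So 10|z − 10| < ε exactly when |z − 10| < ε/10.
Take δ = ε/10. If 0 < |z − 10| < δ then |(10z + 6) − 106| = 10|z − 10| < 10·(ε/10) = ε.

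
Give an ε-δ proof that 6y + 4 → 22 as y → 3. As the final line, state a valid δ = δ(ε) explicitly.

δ = ε/6

Let ε > 0. We need δ > 0 so that 0 < |y − 3| < δ implies |(6y + 4) − 22| < ε.
|(6y + 4) − 22| = |6y - 18| = 6|y − 3|.
Thus it suffices that |y − 3| < ε/6.
Choosing δ = ε/6 gives |(6y + 4) − 22| = 6|y − 3| < ε whenever |y − 3| < δ.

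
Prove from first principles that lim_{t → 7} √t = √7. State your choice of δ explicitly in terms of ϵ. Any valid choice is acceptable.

δ = min(7, √7·ϵ)

Let ϵ > 0. We want δ > 0 such that 0 < |t − 7| < δ implies |√t − √7| < ϵ.
Rationalise: √t − √7 = (t − 7)/(√t + √7), so |√t − √7| = |t − 7|/(√t + √7).
Restrict δ ≤ 7 so that |t − 7| < 7 forces t > 0, and then √t + √7 > √7.
Hence |√t − √7| < |t − 7|/√7, which is < ϵ once |t − 7| < √7·ϵ.
Take δ = min(7, √7·ϵ). If 0 < |t − 7| < δ then t > 0 and |√t − √7| < |t − 7|/√7 < ϵ.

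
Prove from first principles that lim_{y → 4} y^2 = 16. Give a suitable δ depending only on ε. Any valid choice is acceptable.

δ = min(2, ε/10)

Let ε > 0. We seek δ > 0 with 0 < |y − 4| < δ ⇒ |y^2 − 16| < ε.
Factor: y^2 − 16 = (y − 4)(y + 4), so |y^2 − 16| = |y − 4|·|y + 4|.
Restrict δ ≤ 2. Then |y − 4| < 2 gives |y| < 6, so by the triangle inequality |y + 4| ≤ 6 + 4 = 10.
Hence |y^2 − 16| ≤ 10|y − 4|, which is < ε once |y − 4| < ε/10.
Take δ = min(2, ε/10). If 0 < |y − 4| < δ then both bounds hold and |y^2 − 16| ≤ 10|y − 4| < 10·(ε/10) = ε.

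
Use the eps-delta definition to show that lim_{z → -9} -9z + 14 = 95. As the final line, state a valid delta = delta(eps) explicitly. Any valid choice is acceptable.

delta = eps/9

Suppose eps > 0. We need delta > 0 so that 0 < |z + 9| < delta implies |(-9z + 14) − 95| < eps.
|(-9z + 14) − 95| = |-9z - 81| = 9|z + 9|.
So 9|z + 9| < eps exactly when |z + 9| < eps/9.
Take delta = eps/9. If 0 < |z + 9| < delta then |(-9z + 14) − 95| = 9|z + 9| < 9·(eps/9) = eps.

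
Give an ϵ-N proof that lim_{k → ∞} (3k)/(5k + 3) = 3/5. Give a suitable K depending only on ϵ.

Fix ϵ > 0. For k ≥ 1, |(3k)/(5k + 3) − (3/5)| = |-9|/(5(5k + 3)) = 9/(5(5k + 3)).
Since 5k + 3 ≥ 5k for k ≥ 1, this is ≤ 9/(5·5k) = (9/25)/k.
So |(3k)/(5k + 3) − (3/5)| < ϵ whenever k > (9/25)/ϵ.
Take K = (9/25)/ϵ. If k > K then |(3k)/(5k + 3) − (3/5)| ≤ (9/25)/k < ϵ.

K = (9/25)/ϵ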